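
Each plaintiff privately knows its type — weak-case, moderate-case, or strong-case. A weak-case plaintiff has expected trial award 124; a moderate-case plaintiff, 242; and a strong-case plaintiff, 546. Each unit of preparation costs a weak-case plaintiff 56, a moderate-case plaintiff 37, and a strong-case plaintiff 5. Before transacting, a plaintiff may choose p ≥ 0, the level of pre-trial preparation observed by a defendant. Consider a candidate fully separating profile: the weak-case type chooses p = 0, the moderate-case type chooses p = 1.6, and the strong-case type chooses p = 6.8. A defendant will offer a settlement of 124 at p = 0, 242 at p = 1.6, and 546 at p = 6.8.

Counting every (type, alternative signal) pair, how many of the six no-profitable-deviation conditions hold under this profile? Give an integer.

3

Weak-case (own payoff 124): to p=1.6 gives 242 − 56×1.6 = 152.4 → profitable ✗; to p=6.8 gives 546 − 56×6.8 = 165.2 → profitable ✗.
Moderate-case (own payoff 242 − 37×1.6 = 182.8): to p=0 gives 124 → no gain ✓; to p=6.8 gives 546 − 37×6.8 = 294.4 → profitable ✗.
Strong-case (own payoff 546 − 5×6.8 = 512): to p=0 gives 124 → no gain ✓; to p=1.6 gives 242 − 5×1.6 = 234 → no gain ✓.
3 of the 6 constraints hold; not an equilibrium.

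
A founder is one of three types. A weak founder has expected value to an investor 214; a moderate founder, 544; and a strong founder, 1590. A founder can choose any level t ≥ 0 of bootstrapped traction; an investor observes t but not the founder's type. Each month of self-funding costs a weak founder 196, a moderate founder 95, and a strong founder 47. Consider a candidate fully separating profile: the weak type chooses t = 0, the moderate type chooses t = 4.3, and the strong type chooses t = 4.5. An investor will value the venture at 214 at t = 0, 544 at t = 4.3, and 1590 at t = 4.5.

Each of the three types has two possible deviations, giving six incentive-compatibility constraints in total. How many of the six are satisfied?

Moderate (own payoff 544 − 95×4.3 = 135.5): to t=0 gives 214 → profitable ✗; to t=4.5 gives 1590 − 95×4.5 = 1162.5 → profitable ✗.
Weak (own payoff 214): to t=4.3 gives 544 − 196×4.3 = -298.8 → no gain ✓; to t=4.5 gives 1590 − 196×4.5 = 708 → profitable ✗.
Strong (own payoff 1590 − 47×4.5 = 1378.5): to t=0 gives 214 → no gain ✓; to t=4.3 gives 544 − 47×4.3 = 341.9 → no gain ✓.
3 of the 6 constraints hold; not an equilibrium.

3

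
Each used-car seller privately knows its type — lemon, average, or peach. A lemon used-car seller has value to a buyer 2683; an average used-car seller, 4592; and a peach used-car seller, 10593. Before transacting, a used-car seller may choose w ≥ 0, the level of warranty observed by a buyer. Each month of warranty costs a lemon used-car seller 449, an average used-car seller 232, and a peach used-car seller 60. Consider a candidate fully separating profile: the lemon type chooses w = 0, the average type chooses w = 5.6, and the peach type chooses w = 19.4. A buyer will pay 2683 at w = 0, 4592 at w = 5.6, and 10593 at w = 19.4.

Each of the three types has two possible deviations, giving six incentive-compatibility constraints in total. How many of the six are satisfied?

5

Lemon (own payoff 2683): to w=5.6 gives 4592 − 449×5.6 = 2077.6 → no gain ✓; to w=19.4 gives 10593 − 449×19.4 = 1882.4 → no gain ✓.
Peach (own payoff 10593 − 60×19.4 = 9429): to w=0 gives 2683 → no gain ✓; to w=5.6 gives 4592 − 60×5.6 = 4256 → no gain ✓.
Average (own payoff 4592 − 232×5.6 = 3292.8): to w=0 gives 2683 → no gain ✓; to w=19.4 gives 10593 − 232×19.4 = 6092.2 → profitable ✗.
5 of the 6 constraints hold; not an equilibrium.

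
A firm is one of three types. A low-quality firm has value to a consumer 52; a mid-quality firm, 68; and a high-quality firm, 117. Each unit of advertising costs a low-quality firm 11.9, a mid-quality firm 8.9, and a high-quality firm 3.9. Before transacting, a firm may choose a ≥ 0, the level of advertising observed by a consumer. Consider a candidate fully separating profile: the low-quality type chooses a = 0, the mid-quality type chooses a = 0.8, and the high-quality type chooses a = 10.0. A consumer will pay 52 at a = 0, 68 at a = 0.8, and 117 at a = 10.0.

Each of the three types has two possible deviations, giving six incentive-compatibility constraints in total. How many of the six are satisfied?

Mid-quality (own payoff 68 − 8.9×0.8 = 60.88): to a=0 gives 52 → no gain ✓; to a=10.0 gives 117 − 8.9×10.0 = 28 → no gain ✓.
Low-quality (own payoff 52): to a=0.8 gives 68 − 11.9×0.8 = 58.48 → profitable ✗; to a=10.0 gives 117 − 11.9×10.0 = -2 → no gain ✓.
High-quality (own payoff 117 − 3.9×10.0 = 78): to a=0 gives 52 → no gain ✓; to a=0.8 gives 68 − 3.9×0.8 = 64.88 → no gain ✓.
5 of the 6 constraints hold; not an equilibrium.

5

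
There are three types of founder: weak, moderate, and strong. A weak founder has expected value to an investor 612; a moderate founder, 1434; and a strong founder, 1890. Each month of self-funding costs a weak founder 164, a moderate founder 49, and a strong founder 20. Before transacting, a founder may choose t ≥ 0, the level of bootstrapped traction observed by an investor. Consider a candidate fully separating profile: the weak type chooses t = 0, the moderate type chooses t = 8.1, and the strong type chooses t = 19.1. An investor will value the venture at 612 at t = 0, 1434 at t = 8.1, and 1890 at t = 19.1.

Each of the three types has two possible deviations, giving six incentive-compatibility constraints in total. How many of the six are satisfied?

Moderate (own payoff 1434 − 49×8.1 = 1037.1): to t=0 gives 612 → no gain ✓; to t=19.1 gives 1890 − 49×19.1 = 954.1 → no gain ✓.
Strong (own payoff 1890 − 20×19.1 = 1508): to t=0 gives 612 → no gain ✓; to t=8.1 gives 1434 − 20×8.1 = 1272 → no gain ✓.
Weak (own payoff 612): to t=8.1 gives 1434 − 164×8.1 = 105.6 → no gain ✓; to t=19.1 gives 1890 − 164×19.1 = -1242.4 → no gain ✓.
6 of the 6 constraints hold; this profile is a separating equilibrium.

6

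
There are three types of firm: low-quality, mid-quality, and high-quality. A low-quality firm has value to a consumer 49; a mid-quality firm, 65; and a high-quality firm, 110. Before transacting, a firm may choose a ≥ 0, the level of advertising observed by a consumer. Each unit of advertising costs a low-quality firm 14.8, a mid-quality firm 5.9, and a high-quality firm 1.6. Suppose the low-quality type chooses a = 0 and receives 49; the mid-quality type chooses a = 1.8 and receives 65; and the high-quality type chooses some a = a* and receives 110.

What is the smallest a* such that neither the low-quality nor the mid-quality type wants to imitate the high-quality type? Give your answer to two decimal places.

9.43

Low-quality type (on-path payoff 49) won't mimic when 49 ≥ 110 − 14.8·a*, i.e. a* ≥ 4.12.
Mid-quality type (on-path payoff 65 − 5.9×1.8 = 54.38) won't mimic when 54.38 ≥ 110 − 5.9·a*, i.e. a* ≥ 9.43.
Both must hold, so a* = max(4.12, 9.43) = 9.43. The mid-quality type's constraint binds.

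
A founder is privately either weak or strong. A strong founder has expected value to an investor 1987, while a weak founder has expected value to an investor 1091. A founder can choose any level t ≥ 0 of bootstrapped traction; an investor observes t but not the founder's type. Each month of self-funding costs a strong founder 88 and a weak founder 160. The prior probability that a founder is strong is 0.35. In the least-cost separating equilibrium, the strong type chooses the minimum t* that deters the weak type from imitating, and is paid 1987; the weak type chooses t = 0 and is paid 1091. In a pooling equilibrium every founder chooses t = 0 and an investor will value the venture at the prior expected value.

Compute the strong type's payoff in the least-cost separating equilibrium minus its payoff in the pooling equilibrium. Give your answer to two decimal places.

Least-cost separating signal: t* solves 1091 = 1987 − 160·t*, so t* = (1987 − 1091)/160 = 5.6.
Strong type's separating payoff: 1987 − 88 × t* = 1987 − 88 × (1987 − 1091)/160 = 1987 − 78848/160 = 1494.2.
Pooling payoff: 0.35 × 1987 + 0.65 × 1091 = 1404.6.
Difference: 1494.2 − 1404.6 = 89.60.
The strong type prefers to separate.

89.60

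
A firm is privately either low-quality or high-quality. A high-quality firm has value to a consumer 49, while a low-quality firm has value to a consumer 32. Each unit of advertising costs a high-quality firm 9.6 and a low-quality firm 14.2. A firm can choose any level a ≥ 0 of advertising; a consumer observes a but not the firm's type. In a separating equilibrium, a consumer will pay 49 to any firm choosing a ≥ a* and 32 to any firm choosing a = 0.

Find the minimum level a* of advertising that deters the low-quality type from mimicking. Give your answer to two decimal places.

A low-quality firm choosing a = 0 receives 32.
Imitating at a* instead would pay 49 at cost 14.2·a*, netting 49 − 14.2·a*.
Indifference: 32 = 49 − 14.2·a*, so a* = (49 − 32) / 14.2 ≈ 1.20.
This is the low-quality type's binding incentive-compatibility constraint; any a ≥ 1.20 sustains separation on that side.

1.20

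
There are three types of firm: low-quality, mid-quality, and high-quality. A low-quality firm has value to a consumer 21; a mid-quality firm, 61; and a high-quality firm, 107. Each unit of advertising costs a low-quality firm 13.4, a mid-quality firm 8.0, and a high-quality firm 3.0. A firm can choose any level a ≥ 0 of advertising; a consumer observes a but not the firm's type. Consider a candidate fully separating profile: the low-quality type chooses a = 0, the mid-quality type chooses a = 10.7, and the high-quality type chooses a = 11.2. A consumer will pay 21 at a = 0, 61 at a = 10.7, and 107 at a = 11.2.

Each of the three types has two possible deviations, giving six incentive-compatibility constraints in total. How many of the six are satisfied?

4

Mid-quality (own payoff 61 − 8.0×10.7 = -24.6): to a=0 gives 21 → profitable ✗; to a=11.2 gives 107 − 8.0×11.2 = 17.4 → profitable ✗.
High-quality (own payoff 107 − 3.0×11.2 = 73.4): to a=0 gives 21 → no gain ✓; to a=10.7 gives 61 − 3.0×10.7 = 28.9 → no gain ✓.
Low-quality (own payoff 21): to a=10.7 gives 61 − 13.4×10.7 = -82.38 → no gain ✓; to a=11.2 gives 107 − 13.4×11.2 = -43.08 → no gain ✓.
4 of the 6 constraints hold; not an equilibrium.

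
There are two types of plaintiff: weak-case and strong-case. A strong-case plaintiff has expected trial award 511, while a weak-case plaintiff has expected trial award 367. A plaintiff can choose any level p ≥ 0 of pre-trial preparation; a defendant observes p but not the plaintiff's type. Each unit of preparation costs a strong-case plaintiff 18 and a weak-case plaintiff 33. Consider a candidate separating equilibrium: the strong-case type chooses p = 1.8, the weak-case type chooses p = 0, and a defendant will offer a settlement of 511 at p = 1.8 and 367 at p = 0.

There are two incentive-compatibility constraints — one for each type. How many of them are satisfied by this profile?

1

Strong-case type: signal → 511 − 18 × 1.8 = 478.6; deviate to 0 → 367. IC holds (478.6 ≥ 367).
Weak-case type: stay at 0 → 367; mimic → 511 − 33 × 1.8 = 451.6. IC fails (367 < 451.6).
1 of 2 constraints hold, so this profile is not an equilibrium.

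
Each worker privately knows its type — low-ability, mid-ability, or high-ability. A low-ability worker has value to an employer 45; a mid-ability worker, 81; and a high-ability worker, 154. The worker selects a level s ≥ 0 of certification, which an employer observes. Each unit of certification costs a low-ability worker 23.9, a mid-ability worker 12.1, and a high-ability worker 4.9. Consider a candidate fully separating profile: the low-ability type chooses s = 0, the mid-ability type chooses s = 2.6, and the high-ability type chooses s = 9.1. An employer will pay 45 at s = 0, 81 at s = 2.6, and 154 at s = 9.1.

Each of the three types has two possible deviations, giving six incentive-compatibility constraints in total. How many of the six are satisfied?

Low-ability (own payoff 45): to s=2.6 gives 81 − 23.9×2.6 = 18.86 → no gain ✓; to s=9.1 gives 154 − 23.9×9.1 = -63.49 → no gain ✓.
Mid-ability (own payoff 81 − 12.1×2.6 = 49.54): to s=0 gives 45 → no gain ✓; to s=9.1 gives 154 − 12.1×9.1 = 43.89 → no gain ✓.
High-ability (own payoff 154 − 4.9×9.1 = 109.41): to s=0 gives 45 → no gain ✓; to s=2.6 gives 81 − 4.9×2.6 = 68.26 → no gain ✓.
6 of the 6 constraints hold; this profile is a separating equilibrium.

6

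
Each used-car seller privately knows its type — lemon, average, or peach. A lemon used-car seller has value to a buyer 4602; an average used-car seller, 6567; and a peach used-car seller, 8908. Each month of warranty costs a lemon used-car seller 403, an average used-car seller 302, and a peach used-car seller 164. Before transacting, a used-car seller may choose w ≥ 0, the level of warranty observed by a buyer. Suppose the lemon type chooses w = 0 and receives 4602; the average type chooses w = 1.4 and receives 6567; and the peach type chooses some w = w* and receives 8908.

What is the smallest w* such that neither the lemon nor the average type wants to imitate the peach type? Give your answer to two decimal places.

Lemon type (on-path payoff 4602) won't mimic when 4602 ≥ 8908 − 403·w*, i.e. w* ≥ 10.68.
Average type (on-path payoff 6567 − 302×1.4 = 6144.2) won't mimic when 6144.2 ≥ 8908 − 302·w*, i.e. w* ≥ 9.15.
Both must hold, so w* = max(10.68, 9.15) = 10.68. The lemon type's constraint binds.

10.68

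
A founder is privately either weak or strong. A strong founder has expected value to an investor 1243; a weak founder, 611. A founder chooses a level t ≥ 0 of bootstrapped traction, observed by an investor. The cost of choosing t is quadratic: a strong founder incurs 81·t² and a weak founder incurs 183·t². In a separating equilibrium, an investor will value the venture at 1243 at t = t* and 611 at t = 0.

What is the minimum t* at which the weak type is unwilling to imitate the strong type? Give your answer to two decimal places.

1.86

The weak type at t = 0 receives 611; imitating at t* yields 1243 − 183·t*².
Indifference: 611 = 1243 − 183·t*², so t*² = (1243 − 611) / 183 ≈ 3.4536.
t* = √3.4536 ≈ 1.86.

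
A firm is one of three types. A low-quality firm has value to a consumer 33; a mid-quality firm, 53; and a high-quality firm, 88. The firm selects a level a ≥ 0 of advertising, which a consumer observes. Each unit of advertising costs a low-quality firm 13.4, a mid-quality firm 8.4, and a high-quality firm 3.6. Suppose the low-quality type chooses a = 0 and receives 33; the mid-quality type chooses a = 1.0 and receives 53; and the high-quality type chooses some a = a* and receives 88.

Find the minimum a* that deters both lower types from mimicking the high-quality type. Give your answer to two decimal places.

Low-quality type (on-path payoff 33) won't mimic when 33 ≥ 88 − 13.4·a*, i.e. a* ≥ 4.10.
Mid-quality type (on-path payoff 53 − 8.4×1.0 = 44.6) won't mimic when 44.6 ≥ 88 − 8.4·a*, i.e. a* ≥ 5.17.
Both must hold, so a* = max(4.10, 5.17) = 5.17. The mid-quality type's constraint binds.

5.17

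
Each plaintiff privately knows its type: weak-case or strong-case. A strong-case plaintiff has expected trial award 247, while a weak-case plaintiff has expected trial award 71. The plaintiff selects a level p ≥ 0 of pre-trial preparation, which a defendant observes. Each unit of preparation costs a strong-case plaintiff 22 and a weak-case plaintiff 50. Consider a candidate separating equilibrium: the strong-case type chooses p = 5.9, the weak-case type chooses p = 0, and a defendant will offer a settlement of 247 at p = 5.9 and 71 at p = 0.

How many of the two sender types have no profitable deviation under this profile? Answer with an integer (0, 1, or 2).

2

Strong-case type: signal → 247 − 22 × 5.9 = 117.2; deviate to 0 → 71. IC holds (117.2 ≥ 71).
Weak-case type: stay at 0 → 71; mimic → 247 − 50 × 5.9 = -48. IC holds (71 ≥ -48).
2 of 2 constraints hold, so this is a separating equilibrium.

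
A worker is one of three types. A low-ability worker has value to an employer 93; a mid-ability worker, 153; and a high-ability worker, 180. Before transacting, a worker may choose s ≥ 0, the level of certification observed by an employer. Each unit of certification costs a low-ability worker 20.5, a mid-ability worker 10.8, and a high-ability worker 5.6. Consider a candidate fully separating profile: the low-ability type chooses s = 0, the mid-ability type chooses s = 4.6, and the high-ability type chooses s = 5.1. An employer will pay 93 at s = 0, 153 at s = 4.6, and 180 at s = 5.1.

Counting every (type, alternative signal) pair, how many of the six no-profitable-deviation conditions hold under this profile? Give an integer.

5

Mid-ability (own payoff 153 − 10.8×4.6 = 103.32): to s=0 gives 93 → no gain ✓; to s=5.1 gives 180 − 10.8×5.1 = 124.92 → profitable ✗.
Low-ability (own payoff 93): to s=4.6 gives 153 − 20.5×4.6 = 58.7 → no gain ✓; to s=5.1 gives 180 − 20.5×5.1 = 75.45 → no gain ✓.
High-ability (own payoff 180 − 5.6×5.1 = 151.44): to s=0 gives 93 → no gain ✓; to s=4.6 gives 153 − 5.6×4.6 = 127.24 → no gain ✓.
5 of the 6 constraints hold; not an equilibrium.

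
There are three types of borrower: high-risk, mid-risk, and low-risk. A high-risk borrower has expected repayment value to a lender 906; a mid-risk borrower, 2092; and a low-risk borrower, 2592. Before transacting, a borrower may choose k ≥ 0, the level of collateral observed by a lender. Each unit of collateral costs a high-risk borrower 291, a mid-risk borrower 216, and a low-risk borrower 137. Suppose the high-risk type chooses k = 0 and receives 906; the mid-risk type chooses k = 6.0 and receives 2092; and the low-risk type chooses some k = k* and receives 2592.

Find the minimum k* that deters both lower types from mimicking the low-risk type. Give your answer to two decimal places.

High-risk type (on-path payoff 906) won't mimic when 906 ≥ 2592 − 291·k*, i.e. k* ≥ 5.79.
Mid-risk type (on-path payoff 2092 − 216×6.0 = 796) won't mimic when 796 ≥ 2592 − 216·k*, i.e. k* ≥ 8.31.
Both must hold, so k* = max(5.79, 8.31) = 8.31. The mid-risk type's constraint binds.

8.31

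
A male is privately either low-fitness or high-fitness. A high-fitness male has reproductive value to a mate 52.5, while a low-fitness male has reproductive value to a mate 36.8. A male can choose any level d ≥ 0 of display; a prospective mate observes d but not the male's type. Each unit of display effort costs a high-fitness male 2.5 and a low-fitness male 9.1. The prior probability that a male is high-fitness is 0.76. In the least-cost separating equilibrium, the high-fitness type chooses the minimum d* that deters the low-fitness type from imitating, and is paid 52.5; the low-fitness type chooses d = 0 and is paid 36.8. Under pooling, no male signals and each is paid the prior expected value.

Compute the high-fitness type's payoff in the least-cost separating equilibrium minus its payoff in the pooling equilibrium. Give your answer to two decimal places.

Least-cost separating signal: d* solves 36.8 = 52.5 − 9.1·d*, so d* = (52.5 − 36.8)/9.1 ≈ 1.7253.
High-fitness type's separating payoff: 52.5 − 2.5 × d* = 52.5 − 2.5 × (52.5 − 36.8)/9.1 = 52.5 − 39.25/9.1 ≈ 48.1868.
Pooling payoff: 0.76 × 52.5 + 0.24 × 36.8 = 48.732.
Difference: 48.1868 − 48.732 = -0.5452, i.e. -0.55 to two decimal places.
The high-fitness type would prefer the pooling outcome.

-0.55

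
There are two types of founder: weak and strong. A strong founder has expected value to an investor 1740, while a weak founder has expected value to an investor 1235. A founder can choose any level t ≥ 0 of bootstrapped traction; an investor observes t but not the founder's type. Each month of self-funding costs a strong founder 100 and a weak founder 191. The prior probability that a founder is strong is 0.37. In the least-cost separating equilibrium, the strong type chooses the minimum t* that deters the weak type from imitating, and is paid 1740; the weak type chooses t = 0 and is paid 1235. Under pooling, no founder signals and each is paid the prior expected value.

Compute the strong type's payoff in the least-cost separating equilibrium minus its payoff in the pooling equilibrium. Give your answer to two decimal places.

Least-cost separating signal: t* solves 1235 = 1740 − 191·t*, so t* = (1740 − 1235)/191 ≈ 2.6440.
Strong type's separating payoff: 1740 − 100 × t* = 1740 − 100 × (1740 − 1235)/191 = 1740 − 50500/191 ≈ 1475.6021.
Pooling payoff: 0.37 × 1740 + 0.63 × 1235 = 1421.85.
Difference: 1475.6021 − 1421.85 = 53.7521, i.e. 53.75 to two decimal places.
The strong type prefers to separate.

53.75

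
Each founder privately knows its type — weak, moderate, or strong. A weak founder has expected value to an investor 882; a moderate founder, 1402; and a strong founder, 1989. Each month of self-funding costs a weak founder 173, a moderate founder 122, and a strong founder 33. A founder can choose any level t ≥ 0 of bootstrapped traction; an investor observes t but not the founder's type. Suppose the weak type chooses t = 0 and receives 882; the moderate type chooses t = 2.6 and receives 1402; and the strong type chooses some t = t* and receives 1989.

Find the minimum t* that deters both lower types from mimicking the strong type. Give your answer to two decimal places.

7.41

Moderate type (on-path payoff 1402 − 122×2.6 = 1084.8) won't mimic when 1084.8 ≥ 1989 − 122·t*, i.e. t* ≥ 7.41.
Weak type (on-path payoff 882) won't mimic when 882 ≥ 1989 − 173·t*, i.e. t* ≥ 6.40.
Both must hold, so t* = max(6.40, 7.41) = 7.41. The moderate type's constraint binds.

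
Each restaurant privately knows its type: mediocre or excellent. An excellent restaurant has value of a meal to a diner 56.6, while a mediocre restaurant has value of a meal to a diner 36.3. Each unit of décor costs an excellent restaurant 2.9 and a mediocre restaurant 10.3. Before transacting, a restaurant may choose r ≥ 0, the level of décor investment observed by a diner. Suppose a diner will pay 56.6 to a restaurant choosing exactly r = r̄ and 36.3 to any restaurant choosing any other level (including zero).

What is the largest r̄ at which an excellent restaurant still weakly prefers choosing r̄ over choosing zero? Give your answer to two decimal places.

Choosing r̄ yields the excellent type 56.6 − 2.9·r̄; choosing zero yields 36.3.
The excellent type is indifferent at 56.6 − 2.9·r̄ = 36.3, i.e. r̄ = (56.6 − 36.3) / 2.9 = 7.00.
For any r̄ above 7.00 the excellent type would rather pool at zero, so separation collapses.

7.00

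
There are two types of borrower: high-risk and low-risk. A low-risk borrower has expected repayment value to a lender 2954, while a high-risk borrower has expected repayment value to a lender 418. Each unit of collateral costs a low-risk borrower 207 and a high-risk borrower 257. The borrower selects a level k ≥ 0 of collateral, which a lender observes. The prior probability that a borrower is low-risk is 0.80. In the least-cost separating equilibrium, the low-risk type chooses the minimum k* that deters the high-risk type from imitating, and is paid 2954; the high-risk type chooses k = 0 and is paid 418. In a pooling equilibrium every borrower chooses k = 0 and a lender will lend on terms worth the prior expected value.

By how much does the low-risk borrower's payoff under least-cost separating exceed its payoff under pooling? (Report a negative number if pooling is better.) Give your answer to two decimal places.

-1535.41

Least-cost separating signal: k* solves 418 = 2954 − 257·k*, so k* = (2954 − 418)/257 ≈ 9.8677.
Low-risk type's separating payoff: 2954 − 207 × k* = 2954 − 207 × (2954 − 418)/257 = 2954 − 524952/257 ≈ 911.3852.
Pooling payoff: 0.80 × 2954 + 0.20 × 418 = 2446.8.
Difference: 911.3852 − 2446.8 = -1535.4148, i.e. -1535.41 to two decimal places.
The low-risk type would prefer the pooling outcome.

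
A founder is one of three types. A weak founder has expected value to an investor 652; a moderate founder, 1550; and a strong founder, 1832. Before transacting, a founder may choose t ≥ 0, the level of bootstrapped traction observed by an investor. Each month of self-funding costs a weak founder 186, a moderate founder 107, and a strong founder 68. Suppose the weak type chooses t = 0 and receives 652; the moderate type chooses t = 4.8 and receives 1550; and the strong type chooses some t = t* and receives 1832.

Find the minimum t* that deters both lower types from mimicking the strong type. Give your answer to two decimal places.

7.44

Moderate type (on-path payoff 1550 − 107×4.8 = 1036.4) won't mimic when 1036.4 ≥ 1832 − 107·t*, i.e. t* ≥ 7.44.
Weak type (on-path payoff 652) won't mimic when 652 ≥ 1832 − 186·t*, i.e. t* ≥ 6.34.
Both must hold, so t* = max(6.34, 7.44) = 7.44. The moderate type's constraint binds.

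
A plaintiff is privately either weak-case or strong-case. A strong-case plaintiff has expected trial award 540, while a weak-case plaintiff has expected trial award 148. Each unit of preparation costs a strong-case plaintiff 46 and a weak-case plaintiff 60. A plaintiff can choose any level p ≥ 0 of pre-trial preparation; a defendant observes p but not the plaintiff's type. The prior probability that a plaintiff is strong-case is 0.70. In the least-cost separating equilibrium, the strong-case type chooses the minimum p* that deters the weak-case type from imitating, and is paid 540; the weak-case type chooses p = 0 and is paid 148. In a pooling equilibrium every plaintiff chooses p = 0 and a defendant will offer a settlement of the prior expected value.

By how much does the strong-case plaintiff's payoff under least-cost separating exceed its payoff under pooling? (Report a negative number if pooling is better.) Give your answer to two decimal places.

-182.93

Least-cost separating signal: p* solves 148 = 540 − 60·p*, so p* = (540 − 148)/60 ≈ 6.5333.
Strong-case type's separating payoff: 540 − 46 × p* = 540 − 46 × (540 − 148)/60 = 540 − 18032/60 ≈ 239.4667.
Pooling payoff: 0.70 × 540 + 0.30 × 148 = 422.4.
Difference: 239.4667 − 422.4 = -182.9333, i.e. -182.93 to two decimal places.
The strong-case type would prefer the pooling outcome.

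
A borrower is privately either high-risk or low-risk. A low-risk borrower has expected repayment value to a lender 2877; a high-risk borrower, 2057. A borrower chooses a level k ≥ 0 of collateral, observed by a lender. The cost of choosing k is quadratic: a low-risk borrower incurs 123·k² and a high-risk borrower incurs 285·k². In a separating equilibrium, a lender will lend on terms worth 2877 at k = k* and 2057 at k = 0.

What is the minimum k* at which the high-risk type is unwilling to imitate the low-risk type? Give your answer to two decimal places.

1.70

The high-risk type at k = 0 receives 2057; imitating at k* yields 2877 − 285·k*².
Indifference: 2057 = 2877 − 285·k*², so k*² = (2877 − 2057) / 285 ≈ 2.8772.
k* = √2.8772 ≈ 1.70.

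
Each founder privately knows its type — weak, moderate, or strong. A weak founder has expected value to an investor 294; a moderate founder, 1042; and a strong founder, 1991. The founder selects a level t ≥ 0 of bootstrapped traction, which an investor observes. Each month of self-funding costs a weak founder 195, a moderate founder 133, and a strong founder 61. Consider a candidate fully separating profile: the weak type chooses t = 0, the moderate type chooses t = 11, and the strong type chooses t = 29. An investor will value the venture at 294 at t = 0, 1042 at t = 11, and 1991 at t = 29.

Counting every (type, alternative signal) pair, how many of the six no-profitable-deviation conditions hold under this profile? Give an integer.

3

Strong (own payoff 1991 − 61×29 = 222): to t=0 gives 294 → profitable ✗; to t=11 gives 1042 − 61×11 = 371 → profitable ✗.
Weak (own payoff 294): to t=11 gives 1042 − 195×11 = -1103 → no gain ✓; to t=29 gives 1991 − 195×29 = -3664 → no gain ✓.
Moderate (own payoff 1042 − 133×11 = -421): to t=0 gives 294 → profitable ✗; to t=29 gives 1991 − 133×29 = -1866 → no gain ✓.
3 of the 6 constraints hold; not an equilibrium.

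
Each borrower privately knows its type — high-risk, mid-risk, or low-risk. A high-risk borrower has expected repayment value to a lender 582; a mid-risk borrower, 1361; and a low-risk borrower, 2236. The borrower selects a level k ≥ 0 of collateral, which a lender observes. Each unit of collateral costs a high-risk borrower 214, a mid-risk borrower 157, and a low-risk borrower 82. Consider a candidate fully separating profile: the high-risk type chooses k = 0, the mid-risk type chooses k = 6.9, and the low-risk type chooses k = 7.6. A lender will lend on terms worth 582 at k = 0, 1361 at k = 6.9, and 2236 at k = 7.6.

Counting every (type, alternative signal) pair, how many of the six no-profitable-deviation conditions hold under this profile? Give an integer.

3

Mid-risk (own payoff 1361 − 157×6.9 = 277.7): to k=0 gives 582 → profitable ✗; to k=7.6 gives 2236 − 157×7.6 = 1042.8 → profitable ✗.
High-risk (own payoff 582): to k=6.9 gives 1361 − 214×6.9 = -115.6 → no gain ✓; to k=7.6 gives 2236 − 214×7.6 = 609.6 → profitable ✗.
Low-risk (own payoff 2236 − 82×7.6 = 1612.8): to k=0 gives 582 → no gain ✓; to k=6.9 gives 1361 − 82×6.9 = 795.2 → no gain ✓.
3 of the 6 constraints hold; not an equilibrium.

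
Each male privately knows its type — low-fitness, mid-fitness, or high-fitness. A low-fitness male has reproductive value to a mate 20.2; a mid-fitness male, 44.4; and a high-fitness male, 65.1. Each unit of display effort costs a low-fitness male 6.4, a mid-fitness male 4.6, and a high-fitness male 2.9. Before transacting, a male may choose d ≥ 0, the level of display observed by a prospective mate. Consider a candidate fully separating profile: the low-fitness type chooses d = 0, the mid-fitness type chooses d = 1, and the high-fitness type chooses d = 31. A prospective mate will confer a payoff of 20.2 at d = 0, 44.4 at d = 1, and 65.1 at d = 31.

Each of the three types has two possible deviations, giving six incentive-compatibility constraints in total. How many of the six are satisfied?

3

Mid-fitness (own payoff 44.4 − 4.6×1 = 39.8): to d=0 gives 20.2 → no gain ✓; to d=31 gives 65.1 − 4.6×31 = -77.5 → no gain ✓.
High-fitness (own payoff 65.1 − 2.9×31 = -24.8): to d=0 gives 20.2 → profitable ✗; to d=1 gives 44.4 − 2.9×1 = 41.5 → profitable ✗.
Low-fitness (own payoff 20.2): to d=1 gives 44.4 − 6.4×1 = 38 → profitable ✗; to d=31 gives 65.1 − 6.4×31 = -133.3 → no gain ✓.
3 of the 6 constraints hold; not an equilibrium.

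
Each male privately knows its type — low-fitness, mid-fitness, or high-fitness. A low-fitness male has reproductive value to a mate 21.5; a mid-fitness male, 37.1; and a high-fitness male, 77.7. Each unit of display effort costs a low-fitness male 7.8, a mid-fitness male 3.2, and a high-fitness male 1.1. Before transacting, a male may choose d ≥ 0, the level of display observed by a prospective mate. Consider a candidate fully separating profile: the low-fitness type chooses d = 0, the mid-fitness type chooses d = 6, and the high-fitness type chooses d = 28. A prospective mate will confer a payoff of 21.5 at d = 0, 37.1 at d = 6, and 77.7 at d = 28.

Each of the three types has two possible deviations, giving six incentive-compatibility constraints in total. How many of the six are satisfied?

Mid-fitness (own payoff 37.1 − 3.2×6 = 17.9): to d=0 gives 21.5 → profitable ✗; to d=28 gives 77.7 − 3.2×28 = -11.9 → no gain ✓.
High-fitness (own payoff 77.7 − 1.1×28 = 46.9): to d=0 gives 21.5 → no gain ✓; to d=6 gives 37.1 − 1.1×6 = 30.5 → no gain ✓.
Low-fitness (own payoff 21.5): to d=6 gives 37.1 − 7.8×6 = -9.7 → no gain ✓; to d=28 gives 77.7 − 7.8×28 = -140.7 → no gain ✓.
5 of the 6 constraints hold; not an equilibrium.

5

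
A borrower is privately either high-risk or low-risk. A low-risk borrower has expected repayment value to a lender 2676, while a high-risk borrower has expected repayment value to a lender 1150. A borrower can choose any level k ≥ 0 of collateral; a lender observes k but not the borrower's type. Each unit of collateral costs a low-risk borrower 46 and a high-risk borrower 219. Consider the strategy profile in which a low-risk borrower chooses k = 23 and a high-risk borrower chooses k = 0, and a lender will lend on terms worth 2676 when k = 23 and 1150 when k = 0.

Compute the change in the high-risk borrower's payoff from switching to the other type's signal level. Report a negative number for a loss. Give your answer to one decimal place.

-3511.0

Playing k = 0 the high-risk borrower receives 1150.
Deviating to k = 23 brings payment 2676 at cost 219 × 23 = 5037, netting -2361.
Gain from deviating: -2361 − 1150 = -3511.0.
The gain is negative, so the high-risk type's incentive-compatibility constraint is satisfied.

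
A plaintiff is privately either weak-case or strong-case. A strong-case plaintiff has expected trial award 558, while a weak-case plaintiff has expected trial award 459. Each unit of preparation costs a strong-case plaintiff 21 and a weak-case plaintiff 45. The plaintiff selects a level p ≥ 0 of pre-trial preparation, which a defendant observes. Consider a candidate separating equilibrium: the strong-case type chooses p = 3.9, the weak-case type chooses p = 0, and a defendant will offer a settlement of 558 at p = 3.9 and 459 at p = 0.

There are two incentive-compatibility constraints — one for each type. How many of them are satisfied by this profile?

Strong-case type: signal → 558 − 21 × 3.9 = 476.1; deviate to 0 → 459. IC holds (476.1 ≥ 459).
Weak-case type: stay at 0 → 459; mimic → 558 − 45 × 3.9 = 382.5. IC holds (459 ≥ 382.5).
2 of 2 constraints hold, so this is a separating equilibrium.

2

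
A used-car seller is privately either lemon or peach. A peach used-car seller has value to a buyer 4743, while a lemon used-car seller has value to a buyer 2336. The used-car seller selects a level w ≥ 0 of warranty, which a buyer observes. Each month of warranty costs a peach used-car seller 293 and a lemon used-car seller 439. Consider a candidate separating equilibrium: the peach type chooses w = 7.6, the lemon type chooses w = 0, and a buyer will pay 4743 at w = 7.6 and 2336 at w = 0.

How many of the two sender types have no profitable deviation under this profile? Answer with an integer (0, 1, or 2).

2

Peach type: signal → 4743 − 293 × 7.6 = 2516.2; deviate to 0 → 2336. IC holds (2516.2 ≥ 2336).
Lemon type: stay at 0 → 2336; mimic → 4743 − 439 × 7.6 = 1406.6. IC holds (2336 ≥ 1406.6).
2 of 2 constraints hold, so this is a separating equilibrium.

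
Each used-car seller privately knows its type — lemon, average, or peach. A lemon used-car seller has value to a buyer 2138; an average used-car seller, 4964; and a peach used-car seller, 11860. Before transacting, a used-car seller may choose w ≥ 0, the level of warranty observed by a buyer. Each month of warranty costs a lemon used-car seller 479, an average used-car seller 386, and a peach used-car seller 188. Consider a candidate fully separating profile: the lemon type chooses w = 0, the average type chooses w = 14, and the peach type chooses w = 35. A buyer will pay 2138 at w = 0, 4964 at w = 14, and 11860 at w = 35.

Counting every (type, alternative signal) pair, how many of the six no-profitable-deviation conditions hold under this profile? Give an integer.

Lemon (own payoff 2138): to w=14 gives 4964 − 479×14 = -1742 → no gain ✓; to w=35 gives 11860 − 479×35 = -4905 → no gain ✓.
Peach (own payoff 11860 − 188×35 = 5280): to w=0 gives 2138 → no gain ✓; to w=14 gives 4964 − 188×14 = 2332 → no gain ✓.
Average (own payoff 4964 − 386×14 = -440): to w=0 gives 2138 → profitable ✗; to w=35 gives 11860 − 386×35 = -1650 → no gain ✓.
5 of the 6 constraints hold; not an equilibrium.

5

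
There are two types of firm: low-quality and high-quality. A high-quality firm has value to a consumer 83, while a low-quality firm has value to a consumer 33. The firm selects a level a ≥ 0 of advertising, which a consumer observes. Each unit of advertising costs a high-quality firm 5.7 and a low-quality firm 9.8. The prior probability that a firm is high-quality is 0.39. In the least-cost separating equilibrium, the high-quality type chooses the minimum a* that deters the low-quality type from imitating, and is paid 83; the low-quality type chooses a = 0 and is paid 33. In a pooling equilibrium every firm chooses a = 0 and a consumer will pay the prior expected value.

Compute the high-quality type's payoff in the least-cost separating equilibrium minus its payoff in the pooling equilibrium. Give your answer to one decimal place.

1.4

Least-cost separating signal: a* solves 33 = 83 − 9.8·a*, so a* = (83 − 33)/9.8 ≈ 5.1020.
High-quality type's separating payoff: 83 − 5.7 × a* = 83 − 5.7 × (83 − 33)/9.8 = 83 − 285/9.8 ≈ 53.918.
Pooling payoff: 0.39 × 83 + 0.61 × 33 = 52.5.
Difference: 53.918 − 52.5 = 1.418, i.e. 1.4 to one decimal place.
The high-quality type prefers to separate.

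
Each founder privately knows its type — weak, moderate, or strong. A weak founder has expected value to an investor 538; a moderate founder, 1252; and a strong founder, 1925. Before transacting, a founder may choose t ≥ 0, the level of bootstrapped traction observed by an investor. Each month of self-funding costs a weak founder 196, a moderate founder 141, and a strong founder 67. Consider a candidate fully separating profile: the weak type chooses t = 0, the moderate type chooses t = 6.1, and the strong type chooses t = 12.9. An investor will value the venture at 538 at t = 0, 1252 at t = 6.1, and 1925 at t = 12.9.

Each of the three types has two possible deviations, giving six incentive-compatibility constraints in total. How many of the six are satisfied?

Weak (own payoff 538): to t=6.1 gives 1252 − 196×6.1 = 56.4 → no gain ✓; to t=12.9 gives 1925 − 196×12.9 = -603.4 → no gain ✓.
Strong (own payoff 1925 − 67×12.9 = 1060.7): to t=0 gives 538 → no gain ✓; to t=6.1 gives 1252 − 67×6.1 = 843.3 → no gain ✓.
Moderate (own payoff 1252 − 141×6.1 = 391.9): to t=0 gives 538 → profitable ✗; to t=12.9 gives 1925 − 141×12.9 = 106.1 → no gain ✓.
5 of the 6 constraints hold; not an equilibrium.

5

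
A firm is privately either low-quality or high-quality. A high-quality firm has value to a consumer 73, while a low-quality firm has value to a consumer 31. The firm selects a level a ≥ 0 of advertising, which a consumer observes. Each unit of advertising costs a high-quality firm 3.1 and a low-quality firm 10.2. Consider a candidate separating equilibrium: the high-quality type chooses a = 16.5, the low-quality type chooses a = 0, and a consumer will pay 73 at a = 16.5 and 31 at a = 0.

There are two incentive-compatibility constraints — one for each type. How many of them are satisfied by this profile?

1

Low-quality type: stay at 0 → 31; mimic → 73 − 10.2 × 16.5 = -95.3. IC holds (31 ≥ -95.3).
High-quality type: signal → 73 − 3.1 × 16.5 = 21.85; deviate to 0 → 31. IC fails (21.85 < 31).
1 of 2 constraints hold, so this profile is not an equilibrium.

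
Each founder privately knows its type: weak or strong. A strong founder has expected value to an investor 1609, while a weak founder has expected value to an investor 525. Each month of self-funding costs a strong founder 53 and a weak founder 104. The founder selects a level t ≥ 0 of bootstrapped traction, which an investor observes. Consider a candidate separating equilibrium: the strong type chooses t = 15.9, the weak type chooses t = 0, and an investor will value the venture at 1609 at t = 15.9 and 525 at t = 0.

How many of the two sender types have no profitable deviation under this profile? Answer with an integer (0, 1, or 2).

Strong type: signal → 1609 − 53 × 15.9 = 766.3; deviate to 0 → 525. IC holds (766.3 ≥ 525).
Weak type: stay at 0 → 525; mimic → 1609 − 104 × 15.9 = -44.6. IC holds (525 ≥ -44.6).
2 of 2 constraints hold, so this is a separating equilibrium.

2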